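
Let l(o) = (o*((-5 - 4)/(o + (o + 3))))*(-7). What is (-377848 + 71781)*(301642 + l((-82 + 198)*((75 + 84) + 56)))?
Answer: -4605812247836102/49883 ≈ -9.2332e+10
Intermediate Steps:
l(o) = 63*o/(3 + 2*o) (l(o) = (o*(-9/(o + (3 + o))))*(-7) = (o*(-9/(3 + 2*o)))*(-7) = -9*o/(3 + 2*o)*(-7) = 63*o/(3 + 2*o))
(-377848 + 71781)*(301642 + l((-82 + 198)*((75 + 84) + 56))) = (-377848 + 71781)*(301642 + 63*((-82 + 198)*((75 + 84) + 56))/(3 + 2*((-82 + 198)*((75 + 84) + 56)))) = -306067*(301642 + 63*(116*(159 + 56))/(3 + 2*(116*(159 + 56)))) = -306067*(301642 + 63*(116*215)/(3 + 2*(116*215))) = -306067*(301642 + 63*24940/(3 + 2*24940)) = -306067*(301642 + 63*24940/(3 + 49880)) = -306067*(301642 + 63*24940/49883) = -306067*(301642 + 63*24940*(1/49883)) = -306067*(301642 + 1571220/49883) = -306067*15048379106/49883 = -4605812247836102/49883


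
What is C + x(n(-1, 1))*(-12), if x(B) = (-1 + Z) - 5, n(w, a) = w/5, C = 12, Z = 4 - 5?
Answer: 96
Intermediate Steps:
Z = -1
n(w, a) = w/5 (n(w, a) = w*(⅕) = w/5)
x(B) = -7 (x(B) = (-1 - 1) - 5 = -2 - 5 = -7)
C + x(n(-1, 1))*(-12) = 12 - 7*(-12) = 12 + 84 = 96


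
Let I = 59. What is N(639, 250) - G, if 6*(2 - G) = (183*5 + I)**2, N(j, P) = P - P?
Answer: 474332/3 ≈ 1.5811e+5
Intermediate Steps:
N(j, P) = 0
G = -474332/3 (G = 2 - (183*5 + 59)**2/6 = 2 - (915 + 59)**2/6 = 2 - 1/6*974**2 = 2 - 1/6*948676 = 2 - 474338/3 = -474332/3 ≈ -1.5811e+5)
N(639, 250) - G = 0 - 1*(-474332/3) = 0 + 474332/3 = 474332/3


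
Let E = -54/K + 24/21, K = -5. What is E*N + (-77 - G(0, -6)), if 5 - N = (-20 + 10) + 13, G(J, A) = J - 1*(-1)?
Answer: -1894/35 ≈ -54.114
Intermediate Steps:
G(J, A) = 1 + J (G(J, A) = J + 1 = 1 + J)
E = 418/35 (E = -54/(-5) + 24/21 = -54*(-⅕) + 24*(1/21) = 54/5 + 8/7 = 418/35 ≈ 11.943)
N = 2 (N = 5 - ((-20 + 10) + 13) = 5 - (-10 + 13) = 5 - 1*3 = 5 - 3 = 2)
E*N + (-77 - G(0, -6)) = (418/35)*2 + (-77 - (1 + 0)) = 836/35 + (-77 - 1*1) = 836/35 + (-77 - 1) = 836/35 - 78 = -1894/35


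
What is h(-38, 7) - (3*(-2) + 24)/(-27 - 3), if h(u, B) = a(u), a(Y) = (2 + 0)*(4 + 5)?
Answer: 93/5 ≈ 18.600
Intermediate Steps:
a(Y) = 18 (a(Y) = 2*9 = 18)
h(u, B) = 18
h(-38, 7) - (3*(-2) + 24)/(-27 - 3) = 18 - (3*(-2) + 24)/(-27 - 3) = 18 - (-6 + 24)/(-30) = 18 - (-1)*18/30 = 18 - 1*(-⅗) = 18 + ⅗ = 93/5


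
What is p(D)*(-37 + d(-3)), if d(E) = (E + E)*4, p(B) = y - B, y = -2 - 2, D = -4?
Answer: 0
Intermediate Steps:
y = -4
p(B) = -4 - B
d(E) = 8*E (d(E) = (2*E)*4 = 8*E)
p(D)*(-37 + d(-3)) = (-4 - 1*(-4))*(-37 + 8*(-3)) = (-4 + 4)*(-37 - 24) = 0*(-61) = 0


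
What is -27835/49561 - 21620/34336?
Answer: -17476305/14670056 ≈ -1.1913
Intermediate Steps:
-27835/49561 - 21620/34336 = -27835*1/49561 - 21620*1/34336 = -27835/49561 - 5405/8584 = -17476305/14670056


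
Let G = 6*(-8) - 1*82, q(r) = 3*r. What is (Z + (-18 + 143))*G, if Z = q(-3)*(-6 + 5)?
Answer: -17420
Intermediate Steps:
G = -130 (G = -48 - 82 = -130)
Z = 9 (Z = (3*(-3))*(-6 + 5) = -9*(-1) = 9)
(Z + (-18 + 143))*G = (9 + (-18 + 143))*(-130) = (9 + 125)*(-130) = 134*(-130) = -17420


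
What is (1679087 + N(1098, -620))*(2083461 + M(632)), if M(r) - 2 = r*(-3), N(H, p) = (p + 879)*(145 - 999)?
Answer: 3034718610867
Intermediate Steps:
N(H, p) = -750666 - 854*p (N(H, p) = (879 + p)*(-854) = -750666 - 854*p)
M(r) = 2 - 3*r (M(r) = 2 + r*(-3) = 2 - 3*r)
(1679087 + N(1098, -620))*(2083461 + M(632)) = (1679087 + (-750666 - 854*(-620)))*(2083461 + (2 - 3*632)) = (1679087 + (-750666 + 529480))*(2083461 + (2 - 1896)) = (1679087 - 221186)*(2083461 - 1894) = 1457901*2081567 = 3034718610867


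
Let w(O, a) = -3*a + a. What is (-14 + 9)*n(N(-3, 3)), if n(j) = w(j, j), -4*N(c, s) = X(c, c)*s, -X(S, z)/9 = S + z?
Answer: -405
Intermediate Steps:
X(S, z) = -9*S - 9*z (X(S, z) = -9*(S + z) = -9*S - 9*z)
w(O, a) = -2*a
N(c, s) = 9*c*s/2 (N(c, s) = -(-9*c - 9*c)*s/4 = -(-18*c)*s/4 = -(-9)*c*s/2 = 9*c*s/2)
n(j) = -2*j
(-14 + 9)*n(N(-3, 3)) = (-14 + 9)*(-9*(-3)*3) = -(-10)*(-81)/2 = -5*81 = -405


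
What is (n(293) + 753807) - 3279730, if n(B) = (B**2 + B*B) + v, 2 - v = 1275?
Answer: -2355498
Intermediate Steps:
v = -1273 (v = 2 - 1*1275 = 2 - 1275 = -1273)
n(B) = -1273 + 2*B**2 (n(B) = (B**2 + B*B) - 1273 = (B**2 + B**2) - 1273 = 2*B**2 - 1273 = -1273 + 2*B**2)
(n(293) + 753807) - 3279730 = ((-1273 + 2*293**2) + 753807) - 3279730 = ((-1273 + 2*85849) + 753807) - 3279730 = ((-1273 + 171698) + 753807) - 3279730 = (170425 + 753807) - 3279730 = 924232 - 3279730 = -2355498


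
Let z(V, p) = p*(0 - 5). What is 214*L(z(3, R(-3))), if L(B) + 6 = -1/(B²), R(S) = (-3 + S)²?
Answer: -20800907/16200 ≈ -1284.0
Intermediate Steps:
z(V, p) = -5*p (z(V, p) = p*(-5) = -5*p)
L(B) = -6 - 1/B² (L(B) = -6 - 1/(B²) = -6 - 1/B²)
214*L(z(3, R(-3))) = 214*(-6 - 1/(-5*(-3 - 3)²)²) = 214*(-6 - 1/(-5*(-6)²)²) = 214*(-6 - 1/(-5*36)²) = 214*(-6 - 1/(-180)²) = 214*(-6 - 1*1/32400) = 214*(-6 - 1/32400) = 214*(-194401/32400) = -20800907/16200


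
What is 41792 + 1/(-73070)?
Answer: 3053741439/73070 ≈ 41792.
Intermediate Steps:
41792 + 1/(-73070) = 41792 - 1/73070 = 3053741439/73070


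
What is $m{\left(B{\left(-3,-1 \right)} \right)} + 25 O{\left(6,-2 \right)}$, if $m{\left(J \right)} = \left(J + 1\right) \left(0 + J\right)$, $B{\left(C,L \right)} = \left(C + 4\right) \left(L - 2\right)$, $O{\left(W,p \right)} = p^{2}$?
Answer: $106$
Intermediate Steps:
$B{\left(C,L \right)} = \left(-2 + L\right) \left(4 + C\right)$ ($B{\left(C,L \right)} = \left(4 + C\right) \left(-2 + L\right) = \left(-2 + L\right) \left(4 + C\right)$)
$m{\left(J \right)} = J \left(1 + J\right)$ ($m{\left(J \right)} = \left(1 + J\right) J = J \left(1 + J\right)$)
$m{\left(B{\left(-3,-1 \right)} \right)} + 25 O{\left(6,-2 \right)} = \left(-8 - -6 + 4 \left(-1\right) - -3\right) \left(1 - 3\right) + 25 \left(-2\right)^{2} = \left(-8 + 6 - 4 + 3\right) \left(1 + \left(-8 + 6 - 4 + 3\right)\right) + 25 \cdot 4 = - 3 \left(1 - 3\right) + 100 = \left(-3\right) \left(-2\right) + 100 = 6 + 100 = 106$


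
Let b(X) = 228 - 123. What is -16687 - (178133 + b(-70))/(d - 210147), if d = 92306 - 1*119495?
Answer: -1980123797/118668 ≈ -16686.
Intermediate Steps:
b(X) = 105
d = -27189 (d = 92306 - 119495 = -27189)
-16687 - (178133 + b(-70))/(d - 210147) = -16687 - (178133 + 105)/(-27189 - 210147) = -16687 - 178238/(-237336) = -16687 - 178238*(-1)/237336 = -16687 - 1*(-89119/118668) = -16687 + 89119/118668 = -1980123797/118668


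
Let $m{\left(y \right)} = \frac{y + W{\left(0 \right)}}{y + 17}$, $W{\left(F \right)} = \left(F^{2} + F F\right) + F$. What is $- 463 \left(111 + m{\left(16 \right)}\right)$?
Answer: $- \frac{1703377}{33} \approx -51618.0$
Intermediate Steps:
$W{\left(F \right)} = F + 2 F^{2}$ ($W{\left(F \right)} = \left(F^{2} + F^{2}\right) + F = 2 F^{2} + F = F + 2 F^{2}$)
$m{\left(y \right)} = \frac{y}{17 + y}$ ($m{\left(y \right)} = \frac{y + 0 \left(1 + 2 \cdot 0\right)}{y + 17} = \frac{y + 0 \left(1 + 0\right)}{17 + y} = \frac{y + 0 \cdot 1}{17 + y} = \frac{y + 0}{17 + y} = \frac{y}{17 + y}$)
$- 463 \left(111 + m{\left(16 \right)}\right) = - 463 \left(111 + \frac{16}{17 + 16}\right) = - 463 \left(111 + \frac{16}{33}\right) = \left(-463\right) \frac{3679}{33} = - \frac{1703377}{33}$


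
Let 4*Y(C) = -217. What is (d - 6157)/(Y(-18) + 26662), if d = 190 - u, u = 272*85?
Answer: -116348/106431 ≈ -1.0932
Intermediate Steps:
u = 23120
Y(C) = -217/4 (Y(C) = (1/4)*(-217) = -217/4)
d = -22930 (d = 190 - 1*23120 = 190 - 23120 = -22930)
(d - 6157)/(Y(-18) + 26662) = (-22930 - 6157)/(-217/4 + 26662) = -29087/106431/4 = -29087*4/106431 = -116348/106431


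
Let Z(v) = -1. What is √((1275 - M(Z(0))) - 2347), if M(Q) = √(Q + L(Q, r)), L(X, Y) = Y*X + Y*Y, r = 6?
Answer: √(-1072 - √29) ≈ 32.824*I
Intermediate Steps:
L(X, Y) = Y² + X*Y (L(X, Y) = X*Y + Y² = Y² + X*Y)
M(Q) = √(36 + 7*Q) (M(Q) = √(Q + 6*(Q + 6)) = √(Q + 6*(6 + Q)) = √(Q + (36 + 6*Q)) = √(36 + 7*Q))
√((1275 - M(Z(0))) - 2347) = √((1275 - √(36 + 7*(-1))) - 2347) = √((1275 - √(36 - 7)) - 2347) = √((1275 - √29) - 2347) = √(-1072 - √29)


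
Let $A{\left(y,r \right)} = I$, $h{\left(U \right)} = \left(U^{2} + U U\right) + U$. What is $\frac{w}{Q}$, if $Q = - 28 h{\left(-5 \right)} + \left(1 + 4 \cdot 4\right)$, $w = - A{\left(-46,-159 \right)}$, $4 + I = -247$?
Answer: $- \frac{251}{1243} \approx -0.20193$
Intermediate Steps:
$I = -251$ ($I = -4 - 247 = -251$)
$h{\left(U \right)} = U + 2 U^{2}$ ($h{\left(U \right)} = \left(U^{2} + U^{2}\right) + U = 2 U^{2} + U = U + 2 U^{2}$)
$A{\left(y,r \right)} = -251$
$w = 251$ ($w = \left(-1\right) \left(-251\right) = 251$)
$Q = -1243$ ($Q = - 28 \left(- 5 \left(1 + 2 \left(-5\right)\right)\right) + \left(1 + 4 \cdot 4\right) = - 28 \left(- 5 \left(1 - 10\right)\right) + \left(1 + 16\right) = - 28 \left(\left(-5\right) \left(-9\right)\right) + 17 = \left(-28\right) 45 + 17 = -1260 + 17 = -1243$)
$\frac{w}{Q} = \frac{251}{-1243} = 251 \left(- \frac{1}{1243}\right) = - \frac{251}{1243}$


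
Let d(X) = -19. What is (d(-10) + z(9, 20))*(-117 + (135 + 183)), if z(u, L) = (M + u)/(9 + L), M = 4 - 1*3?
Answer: -108741/29 ≈ -3749.7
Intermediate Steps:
M = 1 (M = 4 - 3 = 1)
z(u, L) = (1 + u)/(9 + L)
(d(-10) + z(9, 20))*(-117 + (135 + 183)) = (-19 + (1 + 9)/(9 + 20))*(-117 + (135 + 183)) = (-19 + 10/29)*(-117 + 318) = (-19 + (1/29)*10)*201 = (-19 + 10/29)*201 = -541/29*201 = -108741/29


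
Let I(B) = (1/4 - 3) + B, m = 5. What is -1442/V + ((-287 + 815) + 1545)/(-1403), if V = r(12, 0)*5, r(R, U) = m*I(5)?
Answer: -8558929/315675 ≈ -27.113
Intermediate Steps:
I(B) = -11/4 + B (I(B) = (¼ - 3) + B = -11/4 + B)
r(R, U) = 45/4 (r(R, U) = 5*(-11/4 + 5) = 5*(9/4) = 45/4)
V = 225/4 (V = (45/4)*5 = 225/4 ≈ 56.250)
-1442/V + ((-287 + 815) + 1545)/(-1403) = -1442/225/4 + ((-287 + 815) + 1545)/(-1403) = -1442*4/225 + (528 + 1545)*(-1/1403) = -5768/225 + 2073*(-1/1403) = -5768/225 - 2073/1403 = -8558929/315675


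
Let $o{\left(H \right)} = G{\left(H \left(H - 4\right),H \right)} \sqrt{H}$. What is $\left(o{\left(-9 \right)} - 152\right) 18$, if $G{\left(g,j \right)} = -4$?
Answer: $-2736 - 216 i \approx -2736.0 - 216.0 i$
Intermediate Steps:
$o{\left(H \right)} = - 4 \sqrt{H}$
$\left(o{\left(-9 \right)} - 152\right) 18 = \left(- 4 \sqrt{-9} - 152\right) 18 = \left(- 4 \cdot 3 i - 152\right) 18 = \left(- 12 i - 152\right) 18 = \left(-152 - 12 i\right) 18 = -2736 - 216 i$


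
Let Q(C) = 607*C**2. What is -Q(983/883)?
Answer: -586537423/779689 ≈ -752.27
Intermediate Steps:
-Q(983/883) = -607*(983/883)**2 = -607*966289/779689 = -1*586537423/779689 = -586537423/779689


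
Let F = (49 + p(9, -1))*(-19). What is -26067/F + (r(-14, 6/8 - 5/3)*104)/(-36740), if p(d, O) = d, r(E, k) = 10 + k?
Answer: 358747709/15182805 ≈ 23.629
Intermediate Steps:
F = -1102 (F = (49 + 9)*(-19) = 58*(-19) = -1102)
-26067/F + (r(-14, 6/8 - 5/3)*104)/(-36740) = -26067/(-1102) + ((10 + (6/8 - 5/3))*104)/(-36740) = -26067*(-1/1102) + ((10 + (6*(1/8) - 5*1/3))*104)*(-1/36740) = 26067/1102 + ((10 + (3/4 - 5/3))*104)*(-1/36740) = 26067/1102 + ((10 - 11/12)*104)*(-1/36740) = 26067/1102 + ((109/12)*104)*(-1/36740) = 26067/1102 + (2834/3)*(-1/36740) = 26067/1102 - 1417/55110 = 358747709/15182805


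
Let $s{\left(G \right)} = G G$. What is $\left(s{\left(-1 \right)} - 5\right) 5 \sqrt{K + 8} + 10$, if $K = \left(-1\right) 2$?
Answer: $10 - 20 \sqrt{6} \approx -38.99$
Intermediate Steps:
$K = -2$
$s{\left(G \right)} = G^{2}$
$\left(s{\left(-1 \right)} - 5\right) 5 \sqrt{K + 8} + 10 = \left(\left(-1\right)^{2} - 5\right) 5 \sqrt{-2 + 8} + 10 = \left(1 - 5\right) 5 \sqrt{6} + 10 = \left(-4\right) 5 \sqrt{6} + 10 = - 20 \sqrt{6} + 10 = 10 - 20 \sqrt{6}$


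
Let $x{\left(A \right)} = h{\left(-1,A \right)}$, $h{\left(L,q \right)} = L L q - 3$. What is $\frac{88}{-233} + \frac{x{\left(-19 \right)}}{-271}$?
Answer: $- \frac{18722}{63143} \approx -0.2965$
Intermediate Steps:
$h{\left(L,q \right)} = -3 + q L^{2}$ ($h{\left(L,q \right)} = L^{2} q - 3 = q L^{2} - 3 = -3 + q L^{2}$)
$x{\left(A \right)} = -3 + A$ ($x{\left(A \right)} = -3 + A \left(-1\right)^{2} = -3 + A 1 = -3 + A$)
$\frac{88}{-233} + \frac{x{\left(-19 \right)}}{-271} = \frac{88}{-233} + \frac{-3 - 19}{-271} = 88 \left(- \frac{1}{233}\right) - - \frac{22}{271} = - \frac{88}{233} + \frac{22}{271} = - \frac{18722}{63143}$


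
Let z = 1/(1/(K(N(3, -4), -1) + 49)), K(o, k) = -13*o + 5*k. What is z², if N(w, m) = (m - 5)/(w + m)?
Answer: 5329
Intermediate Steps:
N(w, m) = (-5 + m)/(m + w)
z = -73 (z = 1/(1/((-13*(-5 - 4)/(-4 + 3) + 5*(-1)) + 49)) = 1/(1/((-13*(-9)/(-1) - 5) + 49)) = 1/(1/((-(-13)*(-9) - 5) + 49)) = 1/(1/((-13*9 - 5) + 49)) = 1/(1/((-117 - 5) + 49)) = 1/(1/(-122 + 49)) = 1/(1/(-73)) = 1/(-1/73) = -73)
z² = (-73)² = 5329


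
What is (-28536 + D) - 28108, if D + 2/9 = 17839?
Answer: -349247/9 ≈ -38805.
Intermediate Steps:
D = 160549/9 (D = -2/9 + 17839 = 160549/9 ≈ 17839.)
(-28536 + D) - 28108 = (-28536 + 160549/9) - 28108 = -96275/9 - 28108 = -349247/9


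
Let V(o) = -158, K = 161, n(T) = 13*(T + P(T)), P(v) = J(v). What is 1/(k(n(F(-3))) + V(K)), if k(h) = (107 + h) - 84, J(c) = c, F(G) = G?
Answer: -1/213 ≈ -0.0046948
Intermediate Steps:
P(v) = v
n(T) = 26*T (n(T) = 13*(T + T) = 13*(2*T) = 26*T)
k(h) = 23 + h
1/(k(n(F(-3))) + V(K)) = 1/((23 + 26*(-3)) - 158) = 1/((23 - 78) - 158) = 1/(-55 - 158) = 1/(-213) = -1/213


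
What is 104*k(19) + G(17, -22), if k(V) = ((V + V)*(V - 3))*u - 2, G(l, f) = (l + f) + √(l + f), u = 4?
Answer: 252715 + I*√5 ≈ 2.5272e+5 + 2.2361*I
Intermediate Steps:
G(l, f) = f + l + √(f + l) (G(l, f) = (f + l) + √(f + l) = f + l + √(f + l))
k(V) = -2 + 8*V*(-3 + V) (k(V) = ((V + V)*(V - 3))*4 - 2 = ((2*V)*(-3 + V))*4 - 2 = (2*V*(-3 + V))*4 - 2 = 8*V*(-3 + V) - 2 = -2 + 8*V*(-3 + V))
104*k(19) + G(17, -22) = 104*(-2 - 24*19 + 8*19²) + (-22 + 17 + √(-22 + 17)) = 104*(-2 - 456 + 8*361) + (-22 + 17 + √(-5)) = 104*(-2 - 456 + 2888) + (-22 + 17 + I*√5) = 104*2430 + (-5 + I*√5) = 252720 + (-5 + I*√5) = 252715 + I*√5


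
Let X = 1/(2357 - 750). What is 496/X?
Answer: 797072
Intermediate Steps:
X = 1/1607 ≈ 0.00062228
496/X = 496/(1/1607) = 496*1607 = 797072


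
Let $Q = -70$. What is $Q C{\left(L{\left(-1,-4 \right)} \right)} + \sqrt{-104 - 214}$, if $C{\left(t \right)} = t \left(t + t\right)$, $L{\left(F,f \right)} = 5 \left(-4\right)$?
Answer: $-56000 + i \sqrt{318} \approx -56000.0 + 17.833 i$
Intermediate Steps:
$L{\left(F,f \right)} = -20$
$C{\left(t \right)} = 2 t^{2}$ ($C{\left(t \right)} = t 2 t = 2 t^{2}$)
$Q C{\left(L{\left(-1,-4 \right)} \right)} + \sqrt{-104 - 214} = - 70 \cdot 2 \left(-20\right)^{2} + \sqrt{-104 - 214} = - 70 \cdot 2 \cdot 400 + \sqrt{-318} = \left(-70\right) 800 + i \sqrt{318} = -56000 + i \sqrt{318}$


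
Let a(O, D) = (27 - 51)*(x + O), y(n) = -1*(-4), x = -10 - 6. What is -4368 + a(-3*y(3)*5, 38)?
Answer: -2544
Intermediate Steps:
x = -16
y(n) = 4
a(O, D) = 384 - 24*O (a(O, D) = (27 - 51)*(-16 + O) = -24*(-16 + O) = 384 - 24*O)
-4368 + a(-3*y(3)*5, 38) = -4368 + (384 - 24*(-3*4)*5) = -4368 + (384 - (-288)*5) = -4368 + (384 - 24*(-60)) = -4368 + (384 + 1440) = -4368 + 1824 = -2544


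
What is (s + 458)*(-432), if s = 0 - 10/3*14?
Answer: -177696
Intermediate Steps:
s = -140/3 (s = 0 - 10*⅓*14 = 0 - 10/3*14 = 0 - 140/3 = -140/3 ≈ -46.667)
(s + 458)*(-432) = (-140/3 + 458)*(-432) = (1234/3)*(-432) = -177696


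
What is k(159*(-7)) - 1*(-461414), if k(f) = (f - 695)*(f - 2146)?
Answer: 6353686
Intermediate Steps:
k(f) = (-2146 + f)*(-695 + f) (k(f) = (-695 + f)*(-2146 + f) = (-2146 + f)*(-695 + f))
k(159*(-7)) - 1*(-461414) = (1491470 + (159*(-7))**2 - 451719*(-7)) - 1*(-461414) = (1491470 + (-1113)**2 - 2841*(-1113)) + 461414 = (1491470 + 1238769 + 3162033) + 461414 = 5892272 + 461414 = 6353686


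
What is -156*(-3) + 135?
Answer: 603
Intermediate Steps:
-156*(-3) + 135 = 468 + 135 = 603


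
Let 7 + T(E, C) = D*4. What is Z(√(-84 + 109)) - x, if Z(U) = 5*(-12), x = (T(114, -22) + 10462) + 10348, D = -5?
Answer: -20843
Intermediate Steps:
T(E, C) = -27 (T(E, C) = -7 - 5*4 = -7 - 20 = -27)
x = 20783 (x = (-27 + 10462) + 10348 = 10435 + 10348 = 20783)
Z(U) = -60
Z(√(-84 + 109)) - x = -60 - 1*20783 = -60 - 20783 = -20843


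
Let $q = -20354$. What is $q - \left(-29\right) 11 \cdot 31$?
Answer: $-10465$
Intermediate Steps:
$q - \left(-29\right) 11 \cdot 31 = -20354 - \left(-29\right) 11 \cdot 31 = -20354 - \left(-319\right) 31 = -20354 - -9889 = -20354 + 9889 = -10465$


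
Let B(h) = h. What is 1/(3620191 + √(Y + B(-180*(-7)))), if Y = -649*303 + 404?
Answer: 3620191/13105783071464 - I*√194983/13105783071464 ≈ 2.7623e-7 - 3.3693e-11*I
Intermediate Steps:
Y = -196243 (Y = -196647 + 404 = -196243)
1/(3620191 + √(Y + B(-180*(-7)))) = 1/(3620191 + √(-196243 - 180*(-7))) = 1/(3620191 + √(-196243 + 1260)) = 1/(3620191 + √(-194983)) = 1/(3620191 + I*√194983)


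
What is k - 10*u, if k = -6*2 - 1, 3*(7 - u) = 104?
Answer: 791/3 ≈ 263.67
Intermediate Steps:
u = -83/3 (u = 7 - 1/3*104 = 7 - 104/3 = -83/3 ≈ -27.667)
k = -13 (k = -12 - 1 = -13)
k - 10*u = -13 - 10*(-83/3) = -13 + 830/3 = 791/3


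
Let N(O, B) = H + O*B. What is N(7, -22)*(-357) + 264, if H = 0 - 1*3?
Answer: 56313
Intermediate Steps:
H = -3 (H = 0 - 3 = -3)
N(O, B) = -3 + B*O (N(O, B) = -3 + O*B = -3 + B*O)
N(7, -22)*(-357) + 264 = (-3 - 22*7)*(-357) + 264 = (-3 - 154)*(-357) + 264 = -157*(-357) + 264 = 56049 + 264 = 56313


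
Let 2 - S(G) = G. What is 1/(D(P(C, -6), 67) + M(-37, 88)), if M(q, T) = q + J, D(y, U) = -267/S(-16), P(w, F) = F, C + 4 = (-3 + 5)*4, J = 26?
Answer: -6/155 ≈ -0.038710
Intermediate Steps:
S(G) = 2 - G
C = 4 (C = -4 + (-3 + 5)*4 = -4 + 2*4 = -4 + 8 = 4)
D(y, U) = -89/6 (D(y, U) = -267/(2 - 1*(-16)) = -267/(2 + 16) = -267/18 = -267*1/18 = -89/6)
M(q, T) = 26 + q (M(q, T) = q + 26 = 26 + q)
1/(D(P(C, -6), 67) + M(-37, 88)) = 1/(-89/6 + (26 - 37)) = 1/(-89/6 - 11) = 1/(-155/6) = -6/155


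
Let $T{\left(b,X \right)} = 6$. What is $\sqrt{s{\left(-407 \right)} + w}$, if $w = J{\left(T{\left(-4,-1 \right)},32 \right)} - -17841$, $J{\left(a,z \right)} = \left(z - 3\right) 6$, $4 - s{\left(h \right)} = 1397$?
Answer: $\sqrt{16622} \approx 128.93$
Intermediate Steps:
$s{\left(h \right)} = -1393$ ($s{\left(h \right)} = 4 - 1397 = -1393$)
$J{\left(a,z \right)} = -18 + 6 z$ ($J{\left(a,z \right)} = \left(-3 + z\right) 6 = -18 + 6 z$)
$w = 18015$ ($w = \left(-18 + 6 \cdot 32\right) - -17841 = \left(-18 + 192\right) + 17841 = 174 + 17841 = 18015$)
$\sqrt{s{\left(-407 \right)} + w} = \sqrt{-1393 + 18015} = \sqrt{16622}$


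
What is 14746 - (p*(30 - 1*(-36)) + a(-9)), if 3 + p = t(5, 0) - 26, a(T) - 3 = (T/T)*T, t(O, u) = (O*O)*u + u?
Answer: 16666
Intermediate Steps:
t(O, u) = u + u*O**2 (t(O, u) = O**2*u + u = u*O**2 + u = u + u*O**2)
a(T) = 3 + T (a(T) = 3 + (T/T)*T = 3 + 1*T = 3 + T)
p = -29 (p = -3 + (0*(1 + 5**2) - 26) = -3 + (0*(1 + 25) - 26) = -3 + (0*26 - 26) = -3 + (0 - 26) = -3 - 26 = -29)
14746 - (p*(30 - 1*(-36)) + a(-9)) = 14746 - (-29*(30 - 1*(-36)) + (3 - 9)) = 14746 - (-29*(30 + 36) - 6) = 14746 - (-29*66 - 6) = 14746 - (-1914 - 6) = 14746 - 1*(-1920) = 14746 + 1920 = 16666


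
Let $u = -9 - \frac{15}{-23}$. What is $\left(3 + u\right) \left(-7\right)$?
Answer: $\frac{861}{23} \approx 37.435$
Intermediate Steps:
$u = - \frac{192}{23}$ ($u = -9 - - \frac{15}{23} = -9 + \frac{15}{23} = - \frac{192}{23} \approx -8.3478$)
$\left(3 + u\right) \left(-7\right) = \left(3 - \frac{192}{23}\right) \left(-7\right) = \left(- \frac{123}{23}\right) \left(-7\right) = \frac{861}{23}$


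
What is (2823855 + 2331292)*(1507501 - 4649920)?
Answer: -16199631880593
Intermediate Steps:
(2823855 + 2331292)*(1507501 - 4649920) = 5155147*(-3142419) = -16199631880593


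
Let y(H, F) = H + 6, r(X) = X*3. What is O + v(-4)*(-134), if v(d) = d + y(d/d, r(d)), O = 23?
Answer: -379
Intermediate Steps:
r(X) = 3*X
y(H, F) = 6 + H
v(d) = 7 + d (v(d) = d + (6 + d/d) = d + (6 + 1) = d + 7 = 7 + d)
O + v(-4)*(-134) = 23 + (7 - 4)*(-134) = 23 + 3*(-134) = 23 - 402 = -379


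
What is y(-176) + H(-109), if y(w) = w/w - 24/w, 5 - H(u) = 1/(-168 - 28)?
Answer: 13241/2156 ≈ 6.1415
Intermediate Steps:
H(u) = 981/196 (H(u) = 5 - 1/(-168 - 28) = 5 - 1/(-196) = 5 - 1*(-1/196) = 5 + 1/196 = 981/196)
y(w) = 1 - 24/w
y(-176) + H(-109) = (-24 - 176)/(-176) + 981/196 = -1/176*(-200) + 981/196 = 25/22 + 981/196 = 13241/2156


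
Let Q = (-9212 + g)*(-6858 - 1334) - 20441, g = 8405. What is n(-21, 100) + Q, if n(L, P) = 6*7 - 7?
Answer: 6590538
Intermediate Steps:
n(L, P) = 35 (n(L, P) = 42 - 7 = 35)
Q = 6590503 (Q = (-9212 + 8405)*(-6858 - 1334) - 20441 = -807*(-8192) - 20441 = 6610944 - 20441 = 6590503)
n(-21, 100) + Q = 35 + 6590503 = 6590538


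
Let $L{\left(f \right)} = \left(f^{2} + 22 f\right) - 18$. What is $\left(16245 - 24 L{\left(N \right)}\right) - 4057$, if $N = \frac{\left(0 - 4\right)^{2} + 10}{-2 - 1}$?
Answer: $\frac{46180}{3} \approx 15393.0$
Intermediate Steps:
$N = - \frac{26}{3}$ ($N = \frac{\left(-4\right)^{2} + 10}{-3} = \left(16 + 10\right) \left(- \frac{1}{3}\right) = 26 \left(- \frac{1}{3}\right) = - \frac{26}{3} \approx -8.6667$)
$L{\left(f \right)} = -18 + f^{2} + 22 f$
$\left(16245 - 24 L{\left(N \right)}\right) - 4057 = \left(16245 - 24 \left(-18 + \left(- \frac{26}{3}\right)^{2} + 22 \left(- \frac{26}{3}\right)\right)\right) - 4057 = \left(16245 - 24 \left(-18 + \frac{676}{9} - \frac{572}{3}\right)\right) - 4057 = \left(16245 - - \frac{9616}{3}\right) - 4057 = \left(16245 + \frac{9616}{3}\right) - 4057 = \frac{58351}{3} - 4057 = \frac{46180}{3}$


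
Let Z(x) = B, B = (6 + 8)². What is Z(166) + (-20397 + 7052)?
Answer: -13149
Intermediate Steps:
B = 196 (B = 14² = 196)
Z(x) = 196
Z(166) + (-20397 + 7052) = 196 + (-20397 + 7052) = 196 - 13345 = -13149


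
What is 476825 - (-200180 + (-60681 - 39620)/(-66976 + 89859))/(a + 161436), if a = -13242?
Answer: 538992316431797/1130374434 ≈ 4.7683e+5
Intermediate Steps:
476825 - (-200180 + (-60681 - 39620)/(-66976 + 89859))/(a + 161436) = 476825 - (-200180 + (-60681 - 39620)/(-66976 + 89859))/(-13242 + 161436) = 476825 - (-200180 - 100301/22883)/148194 = 476825 - (-4580819241)/(22883*148194) = 476825 - 1*(-1526939747/1130374434) = 476825 + 1526939747/1130374434 = 538992316431797/1130374434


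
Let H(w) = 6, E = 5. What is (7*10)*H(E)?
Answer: 420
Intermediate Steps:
(7*10)*H(E) = (7*10)*6 = 70*6 = 420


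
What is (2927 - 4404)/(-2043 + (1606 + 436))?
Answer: 1477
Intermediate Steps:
(2927 - 4404)/(-2043 + (1606 + 436)) = -1477/(-2043 + 2042) = -1477/(-1) = -1477*(-1) = 1477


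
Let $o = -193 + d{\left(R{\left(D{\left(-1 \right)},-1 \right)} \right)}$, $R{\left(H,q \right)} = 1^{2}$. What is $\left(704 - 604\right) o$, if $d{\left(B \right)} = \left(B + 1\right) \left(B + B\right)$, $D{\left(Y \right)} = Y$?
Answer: $-18900$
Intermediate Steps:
$R{\left(H,q \right)} = 1$
$d{\left(B \right)} = 2 B \left(1 + B\right)$ ($d{\left(B \right)} = \left(1 + B\right) 2 B = 2 B \left(1 + B\right)$)
$o = -189$ ($o = -193 + 2 \cdot 1 \left(1 + 1\right) = -193 + 2 \cdot 1 \cdot 2 = -193 + 4 = -189$)
$\left(704 - 604\right) o = \left(704 - 604\right) \left(-189\right) = 100 \left(-189\right) = -18900$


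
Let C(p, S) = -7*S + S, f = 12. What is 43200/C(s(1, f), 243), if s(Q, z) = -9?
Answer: -800/27 ≈ -29.630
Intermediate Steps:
C(p, S) = -6*S
43200/C(s(1, f), 243) = 43200/((-6*243)) = 43200/(-1458) = 43200*(-1/1458) = -800/27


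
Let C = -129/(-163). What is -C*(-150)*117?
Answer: 2263950/163 ≈ 13889.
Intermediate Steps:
C = 129/163 (C = -129*(-1/163) = 129/163 ≈ 0.79141)
-C*(-150)*117 = -(129/163)*(-150)*117 = -(-19350)*117/163 = -1*(-2263950/163) = 2263950/163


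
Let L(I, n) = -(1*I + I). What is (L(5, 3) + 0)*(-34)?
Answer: 340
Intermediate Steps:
L(I, n) = -2*I (L(I, n) = -(I + I) = -2*I)
(L(5, 3) + 0)*(-34) = (-2*5 + 0)*(-34) = (-10 + 0)*(-34) = -10*(-34) = 340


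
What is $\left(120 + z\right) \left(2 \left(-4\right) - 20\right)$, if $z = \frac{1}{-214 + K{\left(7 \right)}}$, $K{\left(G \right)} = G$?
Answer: $- \frac{695492}{207} \approx -3359.9$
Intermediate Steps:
$z = - \frac{1}{207}$ ($z = \frac{1}{-214 + 7} = \frac{1}{-207} = - \frac{1}{207} \approx -0.0048309$)
$\left(120 + z\right) \left(2 \left(-4\right) - 20\right) = \left(120 - \frac{1}{207}\right) \left(2 \left(-4\right) - 20\right) = \frac{24839 \left(-8 - 20\right)}{207} = \frac{24839}{207} \left(-28\right) = - \frac{695492}{207}$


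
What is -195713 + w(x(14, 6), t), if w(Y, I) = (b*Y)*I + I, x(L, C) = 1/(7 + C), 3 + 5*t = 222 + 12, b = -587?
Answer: -12853939/65 ≈ -1.9775e+5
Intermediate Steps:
t = 231/5 (t = -⅗ + (222 + 12)/5 = -⅗ + (⅕)*234 = -⅗ + 234/5 = 231/5 ≈ 46.200)
w(Y, I) = I - 587*I*Y (w(Y, I) = (-587*Y)*I + I = -587*I*Y + I = I - 587*I*Y)
-195713 + w(x(14, 6), t) = -195713 + 231*(1 - 587/(7 + 6))/5 = -195713 + 231*(1 - 587/13)/5 = -195713 + (231/5)*(-574/13) = -195713 - 132594/65 = -12853939/65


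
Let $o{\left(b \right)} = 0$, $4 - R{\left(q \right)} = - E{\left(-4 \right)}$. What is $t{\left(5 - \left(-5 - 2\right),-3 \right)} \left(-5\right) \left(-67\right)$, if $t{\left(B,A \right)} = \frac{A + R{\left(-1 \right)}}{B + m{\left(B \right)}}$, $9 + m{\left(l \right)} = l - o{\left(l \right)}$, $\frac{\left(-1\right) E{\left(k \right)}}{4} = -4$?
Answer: $\frac{1139}{3} \approx 379.67$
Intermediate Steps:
$E{\left(k \right)} = 16$ ($E{\left(k \right)} = \left(-4\right) \left(-4\right) = 16$)
$R{\left(q \right)} = 20$ ($R{\left(q \right)} = 4 - \left(-1\right) 16 = 4 - -16 = 4 + 16 = 20$)
$m{\left(l \right)} = -9 + l$ ($m{\left(l \right)} = -9 + \left(l - 0\right) = -9 + \left(l + 0\right) = -9 + l$)
$t{\left(B,A \right)} = \frac{20 + A}{-9 + 2 B}$ ($t{\left(B,A \right)} = \frac{A + 20}{B + \left(-9 + B\right)} = \frac{20 + A}{-9 + 2 B}$)
$t{\left(5 - \left(-5 - 2\right),-3 \right)} \left(-5\right) \left(-67\right) = \frac{20 - 3}{-9 + 2 \left(5 - \left(-5 - 2\right)\right)} \left(-5\right) \left(-67\right) = \frac{1}{-9 + 2 \left(5 - \left(-5 - 2\right)\right)} 17 \left(-5\right) \left(-67\right) = \frac{1}{-9 + 2 \left(5 - -7\right)} 17 \left(-5\right) \left(-67\right) = \frac{1}{-9 + 2 \left(5 + 7\right)} 17 \left(-5\right) \left(-67\right) = \frac{1}{-9 + 2 \cdot 12} \cdot 17 \left(-5\right) \left(-67\right) = \frac{1}{-9 + 24} \cdot 17 \left(-5\right) \left(-67\right) = \frac{1}{15} \cdot 17 \left(-5\right) \left(-67\right) = \frac{17}{15} \left(-5\right) \left(-67\right) = \left(- \frac{17}{3}\right) \left(-67\right) = \frac{1139}{3}$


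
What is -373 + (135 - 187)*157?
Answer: -8537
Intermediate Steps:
-373 + (135 - 187)*157 = -373 - 52*157 = -373 - 8164 = -8537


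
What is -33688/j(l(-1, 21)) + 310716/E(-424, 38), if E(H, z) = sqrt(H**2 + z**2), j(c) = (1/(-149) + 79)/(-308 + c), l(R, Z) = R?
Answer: 775514604/5885 + 155358*sqrt(45305)/45305 ≈ 1.3251e+5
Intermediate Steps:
j(c) = 11770/(149*(-308 + c)) (j(c) = (-1/149 + 79)/(-308 + c) = 11770/(149*(-308 + c)))
-33688/j(l(-1, 21)) + 310716/E(-424, 38) = -33688/(11770/(149*(-308 - 1))) + 310716/(sqrt((-424)**2 + 38**2)) = -33688/((11770/149)/(-309)) + 310716/(sqrt(179776 + 1444)) = -33688/((11770/149)*(-1/309)) + 310716/(sqrt(181220)) = -33688/(-11770/46041) + 310716/((2*sqrt(45305))) = -33688*(-46041/11770) + 310716*(sqrt(45305)/90610) = 775514604/5885 + 155358*sqrt(45305)/45305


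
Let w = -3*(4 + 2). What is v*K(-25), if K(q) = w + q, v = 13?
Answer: -559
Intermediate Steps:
w = -18 (w = -3*6 = -18)
K(q) = -18 + q
v*K(-25) = 13*(-18 - 25) = 13*(-43) = -559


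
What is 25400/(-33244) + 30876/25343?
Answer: 95682386/210625673 ≈ 0.45428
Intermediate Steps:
25400/(-33244) + 30876/25343 = 25400*(-1/33244) + 30876*(1/25343) = -6350/8311 + 30876/25343 = 95682386/210625673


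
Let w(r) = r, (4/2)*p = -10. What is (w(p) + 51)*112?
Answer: 5152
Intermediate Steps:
p = -5 (p = (½)*(-10) = -5)
(w(p) + 51)*112 = (-5 + 51)*112 = 46*112 = 5152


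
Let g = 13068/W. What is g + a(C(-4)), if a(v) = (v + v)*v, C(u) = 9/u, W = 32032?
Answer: 1917/182 ≈ 10.533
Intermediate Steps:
g = 297/728 (g = 13068/32032 = 13068*(1/32032) = 297/728 ≈ 0.40797)
a(v) = 2*v**2 (a(v) = (2*v)*v = 2*v**2)
g + a(C(-4)) = 297/728 + 2*(9/(-4))**2 = 297/728 + 2*(9*(-1/4))**2 = 297/728 + 2*(-9/4)**2 = 297/728 + 2*(81/16) = 297/728 + 81/8 = 1917/182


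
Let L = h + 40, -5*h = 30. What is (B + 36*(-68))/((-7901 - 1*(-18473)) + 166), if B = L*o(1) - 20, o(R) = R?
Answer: -1217/5369 ≈ -0.22667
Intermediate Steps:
h = -6 (h = -⅕*30 = -6)
L = 34 (L = -6 + 40 = 34)
B = 14 (B = 34*1 - 20 = 34 - 20 = 14)
(B + 36*(-68))/((-7901 - 1*(-18473)) + 166) = (14 + 36*(-68))/((-7901 - 1*(-18473)) + 166) = (14 - 2448)/((-7901 + 18473) + 166) = -2434/(10572 + 166) = -2434/10738 = -2434*1/10738 = -1217/5369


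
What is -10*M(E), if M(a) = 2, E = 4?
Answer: -20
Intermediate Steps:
-10*M(E) = -10*2 = -20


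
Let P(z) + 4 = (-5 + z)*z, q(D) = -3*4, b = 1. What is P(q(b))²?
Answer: 40000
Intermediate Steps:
q(D) = -12
P(z) = -4 + z*(-5 + z) (P(z) = -4 + (-5 + z)*z = -4 + z*(-5 + z))
P(q(b))² = (-4 + (-12)² - 5*(-12))² = (-4 + 144 + 60)² = 200² = 40000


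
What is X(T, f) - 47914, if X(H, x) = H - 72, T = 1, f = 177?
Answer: -47985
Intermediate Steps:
X(H, x) = -72 + H
X(T, f) - 47914 = (-72 + 1) - 47914 = -71 - 47914 = -47985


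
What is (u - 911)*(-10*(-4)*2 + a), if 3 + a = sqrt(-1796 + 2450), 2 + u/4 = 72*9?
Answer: 128821 + 1673*sqrt(654) ≈ 1.7161e+5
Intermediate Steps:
u = 2584 (u = -8 + 4*(72*9) = -8 + 4*648 = -8 + 2592 = 2584)
a = -3 + sqrt(654) (a = -3 + sqrt(-1796 + 2450) = -3 + sqrt(654) ≈ 22.573)
(u - 911)*(-10*(-4)*2 + a) = (2584 - 911)*(-10*(-4)*2 + (-3 + sqrt(654))) = 1673*(40*2 + (-3 + sqrt(654))) = 1673*(80 + (-3 + sqrt(654))) = 1673*(77 + sqrt(654)) = 128821 + 1673*sqrt(654)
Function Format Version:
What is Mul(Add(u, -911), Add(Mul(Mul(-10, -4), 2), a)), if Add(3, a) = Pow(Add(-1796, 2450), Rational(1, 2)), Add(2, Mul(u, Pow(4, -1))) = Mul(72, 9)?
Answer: Add(128821, Mul(1673, Pow(654, Rational(1, 2)))) ≈ 1.7161e+5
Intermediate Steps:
u = 2584 (u = Add(-8, Mul(4, Mul(72, 9))) = Add(-8, Mul(4, 648)) = Add(-8, 2592) = 2584)
a = Add(-3, Pow(654, Rational(1, 2))) (a = Add(-3, Pow(Add(-1796, 2450), Rational(1, 2))) = Add(-3, Pow(654, Rational(1, 2))) ≈ 22.573)
Mul(Add(u, -911), Add(Mul(Mul(-10, -4), 2), a)) = Mul(Add(2584, -911), Add(Mul(Mul(-10, -4), 2), Add(-3, Pow(654, Rational(1, 2))))) = Mul(1673, Add(Mul(40, 2), Add(-3, Pow(654, Rational(1, 2))))) = Mul(1673, Add(80, Add(-3, Pow(654, Rational(1, 2))))) = Mul(1673, Add(77, Pow(654, Rational(1, 2)))) = Add(128821, Mul(1673, Pow(654, Rational(1, 2))))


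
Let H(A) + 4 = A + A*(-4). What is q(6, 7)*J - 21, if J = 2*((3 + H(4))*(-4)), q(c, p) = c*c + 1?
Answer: 3827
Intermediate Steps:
H(A) = -4 - 3*A (H(A) = -4 + (A + A*(-4)) = -4 + (A - 4*A) = -4 - 3*A)
q(c, p) = 1 + c² (q(c, p) = c² + 1 = 1 + c²)
J = 104 (J = 2*((3 + (-4 - 3*4))*(-4)) = 2*((3 + (-4 - 12))*(-4)) = 2*((3 - 16)*(-4)) = 2*(-13*(-4)) = 2*52 = 104)
q(6, 7)*J - 21 = (1 + 6²)*104 - 21 = (1 + 36)*104 - 21 = 37*104 - 21 = 3848 - 21 = 3827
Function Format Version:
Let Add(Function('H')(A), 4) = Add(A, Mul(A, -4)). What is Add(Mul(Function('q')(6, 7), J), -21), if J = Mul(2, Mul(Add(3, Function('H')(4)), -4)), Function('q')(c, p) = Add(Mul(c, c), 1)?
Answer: 3827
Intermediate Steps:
Function('H')(A) = Add(-4, Mul(-3, A)) (Function('H')(A) = Add(-4, Add(A, Mul(A, -4))) = Add(-4, Add(A, Mul(-4, A))) = Add(-4, Mul(-3, A)))
Function('q')(c, p) = Add(1, Pow(c, 2)) (Function('q')(c, p) = Add(Pow(c, 2), 1) = Add(1, Pow(c, 2)))
J = 104 (J = Mul(2, Mul(Add(3, Add(-4, Mul(-3, 4))), -4)) = Mul(2, Mul(Add(3, Add(-4, -12)), -4)) = Mul(2, Mul(Add(3, -16), -4)) = Mul(2, Mul(-13, -4)) = Mul(2, 52) = 104)
Add(Mul(Function('q')(6, 7), J), -21) = Add(Mul(Add(1, Pow(6, 2)), 104), -21) = Add(Mul(Add(1, 36), 104), -21) = Add(Mul(37, 104), -21) = Add(3848, -21) = 3827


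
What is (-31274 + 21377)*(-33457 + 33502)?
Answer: -445365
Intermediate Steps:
(-31274 + 21377)*(-33457 + 33502) = -9897*45 = -445365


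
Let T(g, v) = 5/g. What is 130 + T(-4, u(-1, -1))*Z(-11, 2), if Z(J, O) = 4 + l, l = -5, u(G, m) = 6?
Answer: 525/4 ≈ 131.25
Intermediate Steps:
Z(J, O) = -1 (Z(J, O) = 4 - 5 = -1)
130 + T(-4, u(-1, -1))*Z(-11, 2) = 130 + (5/(-4))*(-1) = 130 + (5*(-¼))*(-1) = 130 - 5/4*(-1) = 130 + 5/4 = 525/4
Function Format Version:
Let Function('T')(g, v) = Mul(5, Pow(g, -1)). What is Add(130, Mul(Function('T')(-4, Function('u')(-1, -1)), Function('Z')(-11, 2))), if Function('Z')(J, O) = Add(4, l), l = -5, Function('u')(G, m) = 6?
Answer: Rational(525, 4) ≈ 131.25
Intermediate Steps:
Function('Z')(J, O) = -1 (Function('Z')(J, O) = Add(4, -5) = -1)
Add(130, Mul(Function('T')(-4, Function('u')(-1, -1)), Function('Z')(-11, 2))) = Add(130, Mul(Mul(5, Pow(-4, -1)), -1)) = Add(130, Mul(Mul(5, Rational(-1, 4)), -1)) = Add(130, Mul(Rational(-5, 4), -1)) = Add(130, Rational(5, 4)) = Rational(525, 4)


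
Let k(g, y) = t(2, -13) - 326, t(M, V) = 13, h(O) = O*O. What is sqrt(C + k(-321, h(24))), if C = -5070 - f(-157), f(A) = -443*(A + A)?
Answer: I*sqrt(144485) ≈ 380.11*I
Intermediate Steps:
h(O) = O**2
f(A) = -886*A
k(g, y) = -313 (k(g, y) = 13 - 326 = -313)
C = -144172 (C = -5070 - (-886)*(-157) = -5070 - 1*139102 = -5070 - 139102 = -144172)
sqrt(C + k(-321, h(24))) = sqrt(-144172 - 313) = sqrt(-144485) = I*sqrt(144485)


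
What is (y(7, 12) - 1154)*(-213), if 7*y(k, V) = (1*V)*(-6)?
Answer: 1735950/7 ≈ 2.4799e+5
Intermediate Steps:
y(k, V) = -6*V/7 (y(k, V) = ((1*V)*(-6))/7 = (V*(-6))/7 = (-6*V)/7 = -6*V/7)
(y(7, 12) - 1154)*(-213) = (-6/7*12 - 1154)*(-213) = (-72/7 - 1154)*(-213) = -8150/7*(-213) = 1735950/7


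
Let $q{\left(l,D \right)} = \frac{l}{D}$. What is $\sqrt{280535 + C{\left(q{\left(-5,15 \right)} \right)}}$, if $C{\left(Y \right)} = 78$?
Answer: $\sqrt{280613} \approx 529.73$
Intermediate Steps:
$\sqrt{280535 + C{\left(q{\left(-5,15 \right)} \right)}} = \sqrt{280535 + 78} = \sqrt{280613}$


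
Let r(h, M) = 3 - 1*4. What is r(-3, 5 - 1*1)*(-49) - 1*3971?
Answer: -3922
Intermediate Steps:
r(h, M) = -1 (r(h, M) = 3 - 4 = -1)
r(-3, 5 - 1*1)*(-49) - 1*3971 = -1*(-49) - 1*3971 = 49 - 3971 = -3922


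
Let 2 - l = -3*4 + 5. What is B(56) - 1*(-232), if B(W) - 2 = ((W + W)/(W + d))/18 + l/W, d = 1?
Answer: 6730105/28728 ≈ 234.27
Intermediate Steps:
l = 9 (l = 2 - (-3*4 + 5) = 2 - (-12 + 5) = 2 - 1*(-7) = 2 + 7 = 9)
B(W) = 2 + 9/W + W/(9*(1 + W)) (B(W) = 2 + (((W + W)/(W + 1))/18 + 9/W) = 2 + (((2*W)/(1 + W))*(1/18) + 9/W) = 2 + ((2*W/(1 + W))*(1/18) + 9/W) = 2 + (W/(9*(1 + W)) + 9/W) = 2 + (9/W + W/(9*(1 + W))) = 2 + 9/W + W/(9*(1 + W)))
B(56) - 1*(-232) = (⅑)*(81 + 19*56² + 99*56)/(56*(1 + 56)) - 1*(-232) = (⅑)*(1/56)*(81 + 19*3136 + 5544)/57 + 232 = (⅑)*(1/56)*(1/57)*(81 + 59584 + 5544) + 232 = (⅑)*(1/56)*(1/57)*65209 + 232 = 65209/28728 + 232 = 6730105/28728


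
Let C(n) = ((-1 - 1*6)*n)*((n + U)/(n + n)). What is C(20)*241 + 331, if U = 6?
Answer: -21600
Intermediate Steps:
C(n) = -21 - 7*n/2 (C(n) = ((-1 - 1*6)*n)*((n + 6)/(n + n)) = ((-1 - 6)*n)*((6 + n)/((2*n))) = (-7*n)*((6 + n)*(1/(2*n))) = (-7*n)*((6 + n)/(2*n)) = -21 - 7*n/2)
C(20)*241 + 331 = (-21 - 7/2*20)*241 + 331 = (-21 - 70)*241 + 331 = -91*241 + 331 = -21931 + 331 = -21600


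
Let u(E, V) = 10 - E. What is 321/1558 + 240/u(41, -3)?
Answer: -363969/48298 ≈ -7.5359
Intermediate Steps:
321/1558 + 240/u(41, -3) = 321/1558 + 240/(10 - 1*41) = 321*(1/1558) + 240/(10 - 41) = 321/1558 + 240/(-31) = 321/1558 + 240*(-1/31) = 321/1558 - 240/31 = -363969/48298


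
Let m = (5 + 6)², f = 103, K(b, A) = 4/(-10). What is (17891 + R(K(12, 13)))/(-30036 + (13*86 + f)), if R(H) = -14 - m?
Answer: -17756/28815 ≈ -0.61621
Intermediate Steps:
K(b, A) = -⅖ (K(b, A) = 4*(-⅒) = -⅖)
m = 121 (m = 11² = 121)
R(H) = -135 (R(H) = -14 - 1*121 = -14 - 121 = -135)
(17891 + R(K(12, 13)))/(-30036 + (13*86 + f)) = (17891 - 135)/(-30036 + (13*86 + 103)) = 17756/(-30036 + (1118 + 103)) = 17756/(-30036 + 1221) = 17756/(-28815) = 17756*(-1/28815) = -17756/28815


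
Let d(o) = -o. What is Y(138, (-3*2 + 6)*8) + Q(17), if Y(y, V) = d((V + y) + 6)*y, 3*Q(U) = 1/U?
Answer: -1013471/51 ≈ -19872.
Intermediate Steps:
Q(U) = 1/(3*U)
Y(y, V) = y*(-6 - V - y) (Y(y, V) = (-((V + y) + 6))*y = (-(6 + V + y))*y = (-6 - V - y)*y = y*(-6 - V - y))
Y(138, (-3*2 + 6)*8) + Q(17) = -1*138*(6 + (-3*2 + 6)*8 + 138) + (⅓)/17 = -1*138*(6 + (-6 + 6)*8 + 138) + (⅓)*(1/17) = -1*138*(6 + 0*8 + 138) + 1/51 = -1*138*(6 + 0 + 138) + 1/51 = -1*138*144 + 1/51 = -19872 + 1/51 = -1013471/51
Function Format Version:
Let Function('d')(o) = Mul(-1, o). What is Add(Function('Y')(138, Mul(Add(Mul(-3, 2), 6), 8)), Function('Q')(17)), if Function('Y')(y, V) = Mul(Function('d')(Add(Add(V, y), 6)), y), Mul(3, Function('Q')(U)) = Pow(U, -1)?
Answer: Rational(-1013471, 51) ≈ -19872.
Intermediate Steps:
Function('Q')(U) = Mul(Rational(1, 3), Pow(U, -1))
Function('Y')(y, V) = Mul(y, Add(-6, Mul(-1, V), Mul(-1, y))) (Function('Y')(y, V) = Mul(Mul(-1, Add(Add(V, y), 6)), y) = Mul(Mul(-1, Add(6, V, y)), y) = Mul(Add(-6, Mul(-1, V), Mul(-1, y)), y) = Mul(y, Add(-6, Mul(-1, V), Mul(-1, y))))
Add(Function('Y')(138, Mul(Add(Mul(-3, 2), 6), 8)), Function('Q')(17)) = Add(Mul(-1, 138, Add(6, Mul(Add(Mul(-3, 2), 6), 8), 138)), Mul(Rational(1, 3), Pow(17, -1))) = Add(Mul(-1, 138, Add(6, Mul(Add(-6, 6), 8), 138)), Mul(Rational(1, 3), Rational(1, 17))) = Add(Mul(-1, 138, Add(6, Mul(0, 8), 138)), Rational(1, 51)) = Add(Mul(-1, 138, Add(6, 0, 138)), Rational(1, 51)) = Add(Mul(-1, 138, 144), Rational(1, 51)) = Add(-19872, Rational(1, 51)) = Rational(-1013471, 51)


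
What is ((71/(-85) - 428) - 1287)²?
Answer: 21271055716/7225 ≈ 2.9441e+6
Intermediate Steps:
((71/(-85) - 428) - 1287)² = ((71*(-1/85) - 428) - 1287)² = ((-71/85 - 428) - 1287)² = (-36451/85 - 1287)² = (-145846/85)² = 21271055716/7225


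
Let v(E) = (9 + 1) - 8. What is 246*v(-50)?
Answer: 492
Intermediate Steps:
v(E) = 2 (v(E) = 10 - 8 = 2)
246*v(-50) = 246*2 = 492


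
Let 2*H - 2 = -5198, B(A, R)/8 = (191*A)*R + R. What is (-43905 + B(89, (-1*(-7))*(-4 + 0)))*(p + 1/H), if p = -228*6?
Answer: 13689920743825/2598 ≈ 5.2694e+9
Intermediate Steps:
B(A, R) = 8*R + 1528*A*R (B(A, R) = 8*((191*A)*R + R) = 8*(191*A*R + R) = 8*(R + 191*A*R) = 8*R + 1528*A*R)
H = -2598 (H = 1 + (½)*(-5198) = 1 - 2599 = -2598)
p = -1368
(-43905 + B(89, (-1*(-7))*(-4 + 0)))*(p + 1/H) = (-43905 + 8*((-1*(-7))*(-4 + 0))*(1 + 191*89))*(-1368 + 1/(-2598)) = (-43905 + 8*(7*(-4))*(1 + 16999))*(-1368 - 1/2598) = (-43905 + 8*(-28)*17000)*(-3554065/2598) = (-43905 - 3808000)*(-3554065/2598) = -3851905*(-3554065/2598) = 13689920743825/2598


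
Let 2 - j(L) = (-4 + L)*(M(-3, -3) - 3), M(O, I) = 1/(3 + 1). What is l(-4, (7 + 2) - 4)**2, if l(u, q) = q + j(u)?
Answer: 225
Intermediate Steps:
M(O, I) = 1/4
j(L) = -9 + 11*L/4 (j(L) = 2 - (-4 + L)*(1/4 - 3) = 2 - (-4 + L)*(-11)/4 = 2 - (11 - 11*L/4) = 2 + (-11 + 11*L/4) = -9 + 11*L/4)
l(u, q) = -9 + q + 11*u/4 (l(u, q) = q + (-9 + 11*u/4) = -9 + q + 11*u/4)
l(-4, (7 + 2) - 4)**2 = (-9 + ((7 + 2) - 4) + (11/4)*(-4))**2 = (-9 + (9 - 4) - 11)**2 = (-9 + 5 - 11)**2 = (-15)**2 = 225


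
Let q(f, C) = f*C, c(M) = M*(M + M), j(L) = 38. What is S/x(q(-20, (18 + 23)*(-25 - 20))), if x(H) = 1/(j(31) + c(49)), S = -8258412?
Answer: -39970714080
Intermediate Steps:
c(M) = 2*M² (c(M) = M*(2*M) = 2*M²)
q(f, C) = C*f
x(H) = 1/4840 (x(H) = 1/(38 + 2*49²) = 1/(38 + 2*2401) = 1/(38 + 4802) = 1/4840)
S/x(q(-20, (18 + 23)*(-25 - 20))) = -8258412/1/4840 = -8258412*4840 = -39970714080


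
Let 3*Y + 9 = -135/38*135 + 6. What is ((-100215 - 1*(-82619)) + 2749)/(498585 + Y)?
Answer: -11514/386533 ≈ -0.029788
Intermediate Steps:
Y = -6113/38 (Y = -3 + (-135/38*135 + 6)/3 = -3 + (-18225/38 + 6)/3 = -3 + (1/3)*(-17997/38) = -3 - 5999/38 = -6113/38 ≈ -160.87)
((-100215 - 1*(-82619)) + 2749)/(498585 + Y) = ((-100215 - 1*(-82619)) + 2749)/(498585 - 6113/38) = ((-100215 + 82619) + 2749)/(18940117/38) = (-17596 + 2749)*(38/18940117) = -14847*38/18940117 = -11514/386533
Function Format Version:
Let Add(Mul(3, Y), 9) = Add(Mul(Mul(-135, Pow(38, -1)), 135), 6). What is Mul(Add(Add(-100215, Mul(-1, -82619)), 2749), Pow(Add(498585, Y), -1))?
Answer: Rational(-11514, 386533) ≈ -0.029788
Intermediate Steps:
Y = Rational(-6113, 38) (Y = Add(-3, Mul(Rational(1, 3), Add(Mul(Mul(-135, Pow(38, -1)), 135), 6))) = Add(-3, Mul(Rational(1, 3), Add(Mul(Mul(-135, Rational(1, 38)), 135), 6))) = Add(-3, Mul(Rational(1, 3), Add(Mul(Rational(-135, 38), 135), 6))) = Add(-3, Mul(Rational(1, 3), Add(Rational(-18225, 38), 6))) = Add(-3, Mul(Rational(1, 3), Rational(-17997, 38))) = Add(-3, Rational(-5999, 38)) = Rational(-6113, 38) ≈ -160.87)
Mul(Add(Add(-100215, Mul(-1, -82619)), 2749), Pow(Add(498585, Y), -1)) = Mul(Add(Add(-100215, Mul(-1, -82619)), 2749), Pow(Add(498585, Rational(-6113, 38)), -1)) = Mul(Add(Add(-100215, 82619), 2749), Pow(Rational(18940117, 38), -1)) = Mul(Add(-17596, 2749), Rational(38, 18940117)) = Mul(-14847, Rational(38, 18940117)) = Rational(-11514, 386533)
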